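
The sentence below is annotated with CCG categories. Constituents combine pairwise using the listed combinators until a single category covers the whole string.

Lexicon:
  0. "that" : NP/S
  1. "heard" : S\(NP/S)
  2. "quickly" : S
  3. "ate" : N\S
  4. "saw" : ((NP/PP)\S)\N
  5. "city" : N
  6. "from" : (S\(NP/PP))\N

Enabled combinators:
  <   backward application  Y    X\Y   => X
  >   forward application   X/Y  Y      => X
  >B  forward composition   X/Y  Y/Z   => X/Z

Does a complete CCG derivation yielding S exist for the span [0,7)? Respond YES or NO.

[0,7] S   <
  [0,5] NP/PP   <
    [0,2] S   <
      [0,1] "that" : NP/S
      [1,2] "heard" : S\(NP/S)
    [2,5] (NP/PP)\S   <
      [2,4] N   <
        [2,3] "quickly" : S
        [3,4] "ate" : N\S
      [4,5] "saw" : ((NP/PP)\S)\N
  [5,7] S\(NP/PP)   <
    [5,6] "city" : N
    [6,7] "from" : (S\(NP/PP))\N

YES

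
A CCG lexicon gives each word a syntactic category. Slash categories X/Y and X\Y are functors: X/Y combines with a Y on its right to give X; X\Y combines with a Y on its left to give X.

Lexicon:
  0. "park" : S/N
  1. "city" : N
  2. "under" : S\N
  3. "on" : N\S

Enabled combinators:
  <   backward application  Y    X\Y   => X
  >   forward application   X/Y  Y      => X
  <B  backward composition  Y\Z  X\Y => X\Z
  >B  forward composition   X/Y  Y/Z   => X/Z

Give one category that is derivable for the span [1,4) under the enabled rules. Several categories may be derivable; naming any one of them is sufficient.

N

[0,4] S   >
  [0,1] "park" : S/N
  [1,4] N   <
    [1,3] S   <
      [1,2] "city" : N
      [2,3] "under" : S\N
    [3,4] "on" : N\S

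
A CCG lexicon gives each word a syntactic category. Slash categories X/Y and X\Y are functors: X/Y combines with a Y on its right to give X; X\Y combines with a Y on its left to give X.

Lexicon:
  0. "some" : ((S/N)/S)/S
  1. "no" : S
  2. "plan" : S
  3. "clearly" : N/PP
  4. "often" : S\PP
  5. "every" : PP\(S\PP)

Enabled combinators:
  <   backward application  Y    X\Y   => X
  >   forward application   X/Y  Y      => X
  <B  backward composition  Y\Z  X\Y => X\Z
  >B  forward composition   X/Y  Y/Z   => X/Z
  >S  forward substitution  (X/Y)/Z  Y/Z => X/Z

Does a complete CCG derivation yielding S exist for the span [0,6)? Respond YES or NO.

YES

[0,6] S   >
  [0,3] S/N   >
    [0,2] (S/N)/S   >
      [0,1] "some" : ((S/N)/S)/S
      [1,2] "no" : S
    [2,3] "plan" : S
  [3,6] N   >
    [3,4] "clearly" : N/PP
    [4,6] PP   <
      [4,5] "often" : S\PP
      [5,6] "every" : PP\(S\PP)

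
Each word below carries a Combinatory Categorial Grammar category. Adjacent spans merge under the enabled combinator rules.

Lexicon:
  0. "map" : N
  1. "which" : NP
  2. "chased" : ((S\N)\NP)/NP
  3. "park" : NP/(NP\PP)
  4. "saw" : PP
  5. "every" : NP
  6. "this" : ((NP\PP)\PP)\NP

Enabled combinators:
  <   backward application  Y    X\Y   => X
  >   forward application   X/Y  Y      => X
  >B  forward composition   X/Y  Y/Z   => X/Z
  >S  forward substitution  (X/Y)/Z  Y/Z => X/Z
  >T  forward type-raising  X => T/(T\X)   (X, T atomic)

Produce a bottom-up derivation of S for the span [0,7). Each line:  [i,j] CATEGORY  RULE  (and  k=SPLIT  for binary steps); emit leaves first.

[0,7] S   >
  [0,1] S/(S\N)   >T
    [0,1] "map" : N
  [1,7] S\N   <
    [1,2] "which" : NP
    [2,7] (S\N)\NP   >
      [2,3] "chased" : ((S\N)\NP)/NP
      [3,7] NP   >
        [3,4] "park" : NP/(NP\PP)
        [4,7] NP\PP   <
          [4,5] "saw" : PP
          [5,7] (NP\PP)\PP   <
            [5,6] "every" : NP
            [6,7] "this" : ((NP\PP)\PP)\NP

[0,1] N  lex  "map"
[0,1] S/(S\N)  >T
[1,2] NP  lex  "which"
[2,3] ((S\N)\NP)/NP  lex  "chased"
[3,4] NP/(NP\PP)  lex  "park"
[4,5] PP  lex  "saw"
[5,6] NP  lex  "every"
[6,7] ((NP\PP)\PP)\NP  lex  "this"
[5,7] (NP\PP)\PP  <  k=6
[4,7] NP\PP  <  k=5
[3,7] NP  >  k=4
[2,7] (S\N)\NP  >  k=3
[1,7] S\N  <  k=2
[0,7] S  >  k=1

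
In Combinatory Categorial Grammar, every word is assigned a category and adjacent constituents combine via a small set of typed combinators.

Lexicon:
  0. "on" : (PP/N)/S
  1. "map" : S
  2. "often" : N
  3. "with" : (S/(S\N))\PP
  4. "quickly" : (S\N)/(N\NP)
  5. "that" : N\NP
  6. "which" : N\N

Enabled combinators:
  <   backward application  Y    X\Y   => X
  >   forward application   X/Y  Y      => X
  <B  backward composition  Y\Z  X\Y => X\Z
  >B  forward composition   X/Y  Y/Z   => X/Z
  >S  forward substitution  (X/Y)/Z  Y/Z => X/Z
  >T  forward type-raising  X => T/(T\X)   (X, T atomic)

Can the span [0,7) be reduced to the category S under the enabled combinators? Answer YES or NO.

YES

[0,7] S   >
  [0,4] S/(S\N)   <
    [0,3] PP   >
      [0,2] PP/N   >
        [0,1] "on" : (PP/N)/S
        [1,2] "map" : S
      [2,3] "often" : N
    [3,4] "with" : (S/(S\N))\PP
  [4,7] S\N   >
    [4,5] "quickly" : (S\N)/(N\NP)
    [5,7] N\NP   <B
      [5,6] "that" : N\NP
      [6,7] "which" : N\N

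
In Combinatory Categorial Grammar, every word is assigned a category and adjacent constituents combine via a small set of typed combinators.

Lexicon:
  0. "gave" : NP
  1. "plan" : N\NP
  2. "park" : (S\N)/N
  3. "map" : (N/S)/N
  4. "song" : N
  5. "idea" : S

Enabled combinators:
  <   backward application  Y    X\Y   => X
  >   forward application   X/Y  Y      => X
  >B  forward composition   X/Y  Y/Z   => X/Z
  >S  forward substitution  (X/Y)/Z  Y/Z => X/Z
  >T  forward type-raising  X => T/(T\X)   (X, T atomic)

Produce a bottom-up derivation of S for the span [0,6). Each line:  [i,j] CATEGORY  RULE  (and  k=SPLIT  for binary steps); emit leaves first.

[0,6] S   <
  [0,2] N   >
    [0,1] N/(N\NP)   >T
      [0,1] "gave" : NP
    [1,2] "plan" : N\NP
  [2,6] S\N   >
    [2,3] "park" : (S\N)/N
    [3,6] N   >
      [3,5] N/S   >
        [3,4] "map" : (N/S)/N
        [4,5] "song" : N
      [5,6] "idea" : S

[0,1] NP  lex  "gave"
[0,1] N/(N\NP)  >T
[1,2] N\NP  lex  "plan"
[0,2] N  >  k=1
[2,3] (S\N)/N  lex  "park"
[3,4] (N/S)/N  lex  "map"
[4,5] N  lex  "song"
[3,5] N/S  >  k=4
[5,6] S  lex  "idea"
[3,6] N  >  k=5
[2,6] S\N  >  k=3
[0,6] S  <  k=2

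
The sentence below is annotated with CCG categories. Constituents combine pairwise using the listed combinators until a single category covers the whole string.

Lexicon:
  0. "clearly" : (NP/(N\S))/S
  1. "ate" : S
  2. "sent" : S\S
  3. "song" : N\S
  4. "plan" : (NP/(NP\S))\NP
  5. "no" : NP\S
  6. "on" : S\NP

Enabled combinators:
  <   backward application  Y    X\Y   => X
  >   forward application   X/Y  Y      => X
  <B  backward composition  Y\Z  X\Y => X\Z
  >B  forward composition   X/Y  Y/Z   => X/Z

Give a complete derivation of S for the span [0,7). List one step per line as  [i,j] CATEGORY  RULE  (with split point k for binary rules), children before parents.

[0,7] S   <
  [0,6] NP   >
    [0,5] NP/(NP\S)   <
      [0,4] NP   >
        [0,2] NP/(N\S)   >
          [0,1] "clearly" : (NP/(N\S))/S
          [1,2] "ate" : S
        [2,4] N\S   <B
          [2,3] "sent" : S\S
          [3,4] "song" : N\S
      [4,5] "plan" : (NP/(NP\S))\NP
    [5,6] "no" : NP\S
  [6,7] "on" : S\NP

[0,1] (NP/(N\S))/S  lex  "clearly"
[1,2] S  lex  "ate"
[0,2] NP/(N\S)  >  k=1
[2,3] S\S  lex  "sent"
[3,4] N\S  lex  "song"
[2,4] N\S  <B  k=3
[0,4] NP  >  k=2
[4,5] (NP/(NP\S))\NP  lex  "plan"
[0,5] NP/(NP\S)  <  k=4
[5,6] NP\S  lex  "no"
[0,6] NP  >  k=5
[6,7] S\NP  lex  "on"
[0,7] S  <  k=6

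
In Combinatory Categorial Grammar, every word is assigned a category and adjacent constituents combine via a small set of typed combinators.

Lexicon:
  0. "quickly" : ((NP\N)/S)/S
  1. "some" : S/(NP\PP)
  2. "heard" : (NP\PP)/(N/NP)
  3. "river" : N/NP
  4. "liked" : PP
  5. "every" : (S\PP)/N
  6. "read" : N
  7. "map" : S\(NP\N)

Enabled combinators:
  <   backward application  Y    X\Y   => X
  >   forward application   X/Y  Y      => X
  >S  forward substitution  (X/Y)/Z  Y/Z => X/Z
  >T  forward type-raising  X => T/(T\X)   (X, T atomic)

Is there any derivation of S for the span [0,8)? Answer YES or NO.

YES

[0,8] S   <
  [0,7] NP\N   >
    [0,4] (NP\N)/S   >
      [0,1] "quickly" : ((NP\N)/S)/S
      [1,4] S   >
        [1,2] "some" : S/(NP\PP)
        [2,4] NP\PP   >
          [2,3] "heard" : (NP\PP)/(N/NP)
          [3,4] "river" : N/NP
    [4,7] S   <
      [4,5] "liked" : PP
      [5,7] S\PP   >
        [5,6] "every" : (S\PP)/N
        [6,7] "read" : N
  [7,8] "map" : S\(NP\N)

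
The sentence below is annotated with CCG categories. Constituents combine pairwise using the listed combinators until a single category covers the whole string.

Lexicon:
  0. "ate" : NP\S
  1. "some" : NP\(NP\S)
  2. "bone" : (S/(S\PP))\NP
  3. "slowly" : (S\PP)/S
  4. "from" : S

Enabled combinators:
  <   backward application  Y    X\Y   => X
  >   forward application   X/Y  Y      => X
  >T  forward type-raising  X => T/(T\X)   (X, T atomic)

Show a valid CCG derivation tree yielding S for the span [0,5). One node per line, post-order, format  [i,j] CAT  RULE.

[0,5] S   >
  [0,3] S/(S\PP)   <
    [0,2] NP   <
      [0,1] "ate" : NP\S
      [1,2] "some" : NP\(NP\S)
    [2,3] "bone" : (S/(S\PP))\NP
  [3,5] S\PP   >
    [3,4] "slowly" : (S\PP)/S
    [4,5] "from" : S

[0,1] NP\S  lex  "ate"
[1,2] NP\(NP\S)  lex  "some"
[0,2] NP  <  k=1
[2,3] (S/(S\PP))\NP  lex  "bone"
[0,3] S/(S\PP)  <  k=2
[3,4] (S\PP)/S  lex  "slowly"
[4,5] S  lex  "from"
[3,5] S\PP  >  k=4
[0,5] S  >  k=3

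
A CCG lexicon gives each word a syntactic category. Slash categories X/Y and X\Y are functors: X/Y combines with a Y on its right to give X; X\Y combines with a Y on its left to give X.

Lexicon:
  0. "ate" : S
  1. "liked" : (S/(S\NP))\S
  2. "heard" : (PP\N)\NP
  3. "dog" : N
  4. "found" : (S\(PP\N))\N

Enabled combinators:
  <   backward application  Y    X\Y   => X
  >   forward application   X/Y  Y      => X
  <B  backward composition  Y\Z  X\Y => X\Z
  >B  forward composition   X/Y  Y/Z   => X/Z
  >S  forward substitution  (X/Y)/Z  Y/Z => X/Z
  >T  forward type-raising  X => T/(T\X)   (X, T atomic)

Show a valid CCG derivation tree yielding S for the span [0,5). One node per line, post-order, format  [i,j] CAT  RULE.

[0,5] S   >
  [0,2] S/(S\NP)   <
    [0,1] "ate" : S
    [1,2] "liked" : (S/(S\NP))\S
  [2,5] S\NP   <B
    [2,3] "heard" : (PP\N)\NP
    [3,5] S\(PP\N)   <
      [3,4] "dog" : N
      [4,5] "found" : (S\(PP\N))\N

[0,1] S  lex  "ate"
[1,2] (S/(S\NP))\S  lex  "liked"
[0,2] S/(S\NP)  <  k=1
[2,3] (PP\N)\NP  lex  "heard"
[3,4] N  lex  "dog"
[4,5] (S\(PP\N))\N  lex  "found"
[3,5] S\(PP\N)  <  k=4
[2,5] S\NP  <B  k=3
[0,5] S  >  k=2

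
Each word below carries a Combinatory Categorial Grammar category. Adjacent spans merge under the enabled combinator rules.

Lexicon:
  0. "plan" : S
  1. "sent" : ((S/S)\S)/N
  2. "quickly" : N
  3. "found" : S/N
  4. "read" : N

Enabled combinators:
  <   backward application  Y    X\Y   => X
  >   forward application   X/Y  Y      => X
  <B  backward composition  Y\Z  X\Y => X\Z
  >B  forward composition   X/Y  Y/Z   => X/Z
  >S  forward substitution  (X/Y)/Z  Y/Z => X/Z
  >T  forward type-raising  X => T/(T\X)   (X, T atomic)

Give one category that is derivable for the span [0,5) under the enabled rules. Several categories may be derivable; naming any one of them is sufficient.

[0,5] S   >
  [0,4] S/N   >B
    [0,3] S/S   <
      [0,1] "plan" : S
      [1,3] (S/S)\S   >
        [1,2] "sent" : ((S/S)\S)/N
        [2,3] "quickly" : N
    [3,4] "found" : S/N
  [4,5] "read" : N

S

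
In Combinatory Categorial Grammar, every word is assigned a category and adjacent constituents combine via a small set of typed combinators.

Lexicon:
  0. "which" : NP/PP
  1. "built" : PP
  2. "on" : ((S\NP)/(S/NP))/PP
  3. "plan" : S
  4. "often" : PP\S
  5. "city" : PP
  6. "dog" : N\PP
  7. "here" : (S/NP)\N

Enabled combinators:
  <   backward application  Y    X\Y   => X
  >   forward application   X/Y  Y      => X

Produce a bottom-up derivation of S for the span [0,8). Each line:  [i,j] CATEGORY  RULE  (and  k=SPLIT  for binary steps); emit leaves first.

[0,8] S   <
  [0,2] NP   >
    [0,1] "which" : NP/PP
    [1,2] "built" : PP
  [2,8] S\NP   >
    [2,5] (S\NP)/(S/NP)   >
      [2,3] "on" : ((S\NP)/(S/NP))/PP
      [3,5] PP   <
        [3,4] "plan" : S
        [4,5] "often" : PP\S
    [5,8] S/NP   <
      [5,7] N   <
        [5,6] "city" : PP
        [6,7] "dog" : N\PP
      [7,8] "here" : (S/NP)\N

[0,1] NP/PP  lex  "which"
[1,2] PP  lex  "built"
[0,2] NP  >  k=1
[2,3] ((S\NP)/(S/NP))/PP  lex  "on"
[3,4] S  lex  "plan"
[4,5] PP\S  lex  "often"
[3,5] PP  <  k=4
[2,5] (S\NP)/(S/NP)  >  k=3
[5,6] PP  lex  "city"
[6,7] N\PP  lex  "dog"
[5,7] N  <  k=6
[7,8] (S/NP)\N  lex  "here"
[5,8] S/NP  <  k=7
[2,8] S\NP  >  k=5
[0,8] S  <  k=2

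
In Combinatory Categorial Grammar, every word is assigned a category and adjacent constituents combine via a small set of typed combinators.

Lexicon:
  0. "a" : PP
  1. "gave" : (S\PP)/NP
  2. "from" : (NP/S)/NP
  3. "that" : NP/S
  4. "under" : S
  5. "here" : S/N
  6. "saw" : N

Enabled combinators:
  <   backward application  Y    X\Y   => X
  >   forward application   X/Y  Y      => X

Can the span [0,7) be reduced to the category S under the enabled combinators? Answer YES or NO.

[0,7] S   <
  [0,1] "a" : PP
  [1,7] S\PP   >
    [1,2] "gave" : (S\PP)/NP
    [2,7] NP   >
      [2,5] NP/S   >
        [2,3] "from" : (NP/S)/NP
        [3,5] NP   >
          [3,4] "that" : NP/S
          [4,5] "under" : S
      [5,7] S   >
        [5,6] "here" : S/N
        [6,7] "saw" : N

YES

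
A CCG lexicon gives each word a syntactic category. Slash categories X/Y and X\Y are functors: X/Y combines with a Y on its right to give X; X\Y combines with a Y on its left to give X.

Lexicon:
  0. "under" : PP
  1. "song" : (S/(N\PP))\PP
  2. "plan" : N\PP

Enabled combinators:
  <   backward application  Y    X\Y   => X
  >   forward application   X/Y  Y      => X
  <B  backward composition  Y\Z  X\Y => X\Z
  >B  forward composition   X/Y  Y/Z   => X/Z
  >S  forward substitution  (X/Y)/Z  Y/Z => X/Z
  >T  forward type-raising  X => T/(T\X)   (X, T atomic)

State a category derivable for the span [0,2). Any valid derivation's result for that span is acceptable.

[0,3] S   >
  [0,2] S/(N\PP)   <
    [0,1] "under" : PP
    [1,2] "song" : (S/(N\PP))\PP
  [2,3] "plan" : N\PP

S/(N\PP)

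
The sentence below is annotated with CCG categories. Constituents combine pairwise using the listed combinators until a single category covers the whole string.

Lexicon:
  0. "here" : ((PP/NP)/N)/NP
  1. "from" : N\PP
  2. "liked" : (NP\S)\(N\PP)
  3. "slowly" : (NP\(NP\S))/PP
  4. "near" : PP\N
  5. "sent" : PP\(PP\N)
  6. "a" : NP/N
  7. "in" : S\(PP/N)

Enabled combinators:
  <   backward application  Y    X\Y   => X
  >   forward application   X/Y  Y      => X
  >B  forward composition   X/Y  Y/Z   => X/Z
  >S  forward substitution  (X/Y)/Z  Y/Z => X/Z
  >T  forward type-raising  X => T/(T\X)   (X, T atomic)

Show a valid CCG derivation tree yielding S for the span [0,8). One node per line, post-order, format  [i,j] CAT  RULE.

[0,8] S   <
  [0,7] PP/N   >S
    [0,6] (PP/NP)/N   >
      [0,1] "here" : ((PP/NP)/N)/NP
      [1,6] NP   <
        [1,3] NP\S   <
          [1,2] "from" : N\PP
          [2,3] "liked" : (NP\S)\(N\PP)
        [3,6] NP\(NP\S)   >
          [3,4] "slowly" : (NP\(NP\S))/PP
          [4,6] PP   <
            [4,5] "near" : PP\N
            [5,6] "sent" : PP\(PP\N)
    [6,7] "a" : NP/N
  [7,8] "in" : S\(PP/N)

[0,1] ((PP/NP)/N)/NP  lex  "here"
[1,2] N\PP  lex  "from"
[2,3] (NP\S)\(N\PP)  lex  "liked"
[1,3] NP\S  <  k=2
[3,4] (NP\(NP\S))/PP  lex  "slowly"
[4,5] PP\N  lex  "near"
[5,6] PP\(PP\N)  lex  "sent"
[4,6] PP  <  k=5
[3,6] NP\(NP\S)  >  k=4
[1,6] NP  <  k=3
[0,6] (PP/NP)/N  >  k=1
[6,7] NP/N  lex  "a"
[0,7] PP/N  >S  k=6
[7,8] S\(PP/N)  lex  "in"
[0,8] S  <  k=7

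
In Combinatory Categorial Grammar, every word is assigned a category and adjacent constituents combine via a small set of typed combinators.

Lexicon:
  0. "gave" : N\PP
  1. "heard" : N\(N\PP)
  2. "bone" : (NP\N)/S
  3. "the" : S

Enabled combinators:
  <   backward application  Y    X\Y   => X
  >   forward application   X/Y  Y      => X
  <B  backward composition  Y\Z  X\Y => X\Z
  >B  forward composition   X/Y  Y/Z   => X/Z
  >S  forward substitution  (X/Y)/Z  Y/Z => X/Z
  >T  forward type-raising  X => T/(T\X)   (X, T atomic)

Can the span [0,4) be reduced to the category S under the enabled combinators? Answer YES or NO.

NO

N\PP N\(N\PP) (NP\N)/S S
CKY chart[0,4] = {N/(N\NP), NP, NP/(NP\NP), NP/(S\S), PP/(PP\NP), S/(S\NP)}; S ∉ chart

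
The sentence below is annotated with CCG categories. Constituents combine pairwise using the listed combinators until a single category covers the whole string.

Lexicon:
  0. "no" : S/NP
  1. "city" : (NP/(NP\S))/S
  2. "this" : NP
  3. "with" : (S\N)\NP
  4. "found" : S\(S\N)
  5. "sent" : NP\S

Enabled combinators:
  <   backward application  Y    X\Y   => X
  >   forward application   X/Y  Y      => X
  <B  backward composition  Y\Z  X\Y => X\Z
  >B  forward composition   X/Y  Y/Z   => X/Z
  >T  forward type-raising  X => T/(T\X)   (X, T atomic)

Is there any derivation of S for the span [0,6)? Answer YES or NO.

YES

[0,6] S   >
  [0,1] "no" : S/NP
  [1,6] NP   >
    [1,5] NP/(NP\S)   >
      [1,2] "city" : (NP/(NP\S))/S
      [2,5] S   <
        [2,4] S\N   <
          [2,3] "this" : NP
          [3,4] "with" : (S\N)\NP
        [4,5] "found" : S\(S\N)
    [5,6] "sent" : NP\S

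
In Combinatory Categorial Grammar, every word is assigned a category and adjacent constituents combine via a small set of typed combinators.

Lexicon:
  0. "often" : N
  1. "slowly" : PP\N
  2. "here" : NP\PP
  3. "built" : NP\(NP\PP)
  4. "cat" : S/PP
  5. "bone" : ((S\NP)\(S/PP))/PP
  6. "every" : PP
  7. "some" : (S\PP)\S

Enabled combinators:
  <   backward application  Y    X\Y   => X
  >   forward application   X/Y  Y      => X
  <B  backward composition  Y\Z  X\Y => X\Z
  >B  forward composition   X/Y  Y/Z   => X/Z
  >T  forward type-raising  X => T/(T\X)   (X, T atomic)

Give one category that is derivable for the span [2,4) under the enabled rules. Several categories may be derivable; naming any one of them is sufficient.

[0,8] S   <
  [0,2] PP   >
    [0,1] PP/(PP\N)   >T
      [0,1] "often" : N
    [1,2] "slowly" : PP\N
  [2,8] S\PP   <
    [2,7] S   <
      [2,4] NP   <
        [2,3] "here" : NP\PP
        [3,4] "built" : NP\(NP\PP)
      [4,7] S\NP   <
        [4,5] "cat" : S/PP
        [5,7] (S\NP)\(S/PP)   >
          [5,6] "bone" : ((S\NP)\(S/PP))/PP
          [6,7] "every" : PP
    [7,8] "some" : (S\PP)\S

NP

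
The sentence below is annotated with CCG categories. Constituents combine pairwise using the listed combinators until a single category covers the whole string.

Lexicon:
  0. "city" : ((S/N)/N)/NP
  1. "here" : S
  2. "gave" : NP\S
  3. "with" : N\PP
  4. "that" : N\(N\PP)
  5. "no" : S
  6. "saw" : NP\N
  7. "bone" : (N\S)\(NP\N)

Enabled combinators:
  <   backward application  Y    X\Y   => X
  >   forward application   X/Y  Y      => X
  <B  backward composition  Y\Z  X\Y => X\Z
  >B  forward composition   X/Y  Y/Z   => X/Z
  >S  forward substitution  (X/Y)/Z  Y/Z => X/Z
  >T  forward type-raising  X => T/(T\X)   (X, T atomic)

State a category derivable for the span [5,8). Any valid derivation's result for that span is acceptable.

N

[0,8] S   >
  [0,5] S/N   >
    [0,3] (S/N)/N   >
      [0,1] "city" : ((S/N)/N)/NP
      [1,3] NP   <
        [1,2] "here" : S
        [2,3] "gave" : NP\S
    [3,5] N   <
      [3,4] "with" : N\PP
      [4,5] "that" : N\(N\PP)
  [5,8] N   <
    [5,6] "no" : S
    [6,8] N\S   <
      [6,7] "saw" : NP\N
      [7,8] "bone" : (N\S)\(NP\N)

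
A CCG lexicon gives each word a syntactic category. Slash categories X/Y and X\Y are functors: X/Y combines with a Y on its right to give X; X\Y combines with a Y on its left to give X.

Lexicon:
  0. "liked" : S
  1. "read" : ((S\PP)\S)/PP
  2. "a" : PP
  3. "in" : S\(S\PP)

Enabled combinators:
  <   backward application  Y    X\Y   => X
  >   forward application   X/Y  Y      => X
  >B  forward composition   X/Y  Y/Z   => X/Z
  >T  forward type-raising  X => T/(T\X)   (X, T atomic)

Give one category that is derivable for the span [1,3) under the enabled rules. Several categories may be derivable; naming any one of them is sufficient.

[0,4] S   <
  [0,3] S\PP   <
    [0,1] "liked" : S
    [1,3] (S\PP)\S   >
      [1,2] "read" : ((S\PP)\S)/PP
      [2,3] "a" : PP
  [3,4] "in" : S\(S\PP)

(S\PP)\S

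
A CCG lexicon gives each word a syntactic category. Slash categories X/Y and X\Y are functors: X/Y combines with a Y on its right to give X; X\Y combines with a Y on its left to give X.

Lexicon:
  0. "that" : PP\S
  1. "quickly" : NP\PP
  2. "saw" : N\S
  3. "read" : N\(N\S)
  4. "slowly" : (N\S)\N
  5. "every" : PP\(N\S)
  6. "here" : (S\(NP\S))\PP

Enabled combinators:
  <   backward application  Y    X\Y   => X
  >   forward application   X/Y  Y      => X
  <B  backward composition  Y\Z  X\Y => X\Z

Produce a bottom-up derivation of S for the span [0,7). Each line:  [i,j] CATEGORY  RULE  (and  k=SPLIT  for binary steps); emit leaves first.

[0,7] S   <
  [0,2] NP\S   <B
    [0,1] "that" : PP\S
    [1,2] "quickly" : NP\PP
  [2,7] S\(NP\S)   <
    [2,6] PP   <
      [2,5] N\S   <
        [2,4] N   <
          [2,3] "saw" : N\S
          [3,4] "read" : N\(N\S)
        [4,5] "slowly" : (N\S)\N
      [5,6] "every" : PP\(N\S)
    [6,7] "here" : (S\(NP\S))\PP

[0,1] PP\S  lex  "that"
[1,2] NP\PP  lex  "quickly"
[0,2] NP\S  <B  k=1
[2,3] N\S  lex  "saw"
[3,4] N\(N\S)  lex  "read"
[2,4] N  <  k=3
[4,5] (N\S)\N  lex  "slowly"
[2,5] N\S  <  k=4
[5,6] PP\(N\S)  lex  "every"
[2,6] PP  <  k=5
[6,7] (S\(NP\S))\PP  lex  "here"
[2,7] S\(NP\S)  <  k=6
[0,7] S  <  k=2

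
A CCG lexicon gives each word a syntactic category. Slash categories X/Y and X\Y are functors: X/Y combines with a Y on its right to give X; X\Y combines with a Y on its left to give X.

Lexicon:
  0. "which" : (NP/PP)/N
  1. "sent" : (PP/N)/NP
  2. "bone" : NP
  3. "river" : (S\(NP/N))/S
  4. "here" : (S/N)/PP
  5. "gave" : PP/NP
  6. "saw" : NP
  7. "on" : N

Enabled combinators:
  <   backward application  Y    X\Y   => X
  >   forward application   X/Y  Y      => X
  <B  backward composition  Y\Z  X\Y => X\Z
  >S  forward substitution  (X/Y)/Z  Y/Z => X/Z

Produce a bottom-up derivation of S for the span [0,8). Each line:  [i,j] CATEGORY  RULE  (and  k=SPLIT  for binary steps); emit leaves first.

[0,1] (NP/PP)/N  lex  "which"
[1,2] (PP/N)/NP  lex  "sent"
[2,3] NP  lex  "bone"
[1,3] PP/N  >  k=2
[0,3] NP/N  >S  k=1
[3,4] (S\(NP/N))/S  lex  "river"
[4,5] (S/N)/PP  lex  "here"
[5,6] PP/NP  lex  "gave"
[6,7] NP  lex  "saw"
[5,7] PP  >  k=6
[4,7] S/N  >  k=5
[7,8] N  lex  "on"
[4,8] S  >  k=7
[3,8] S\(NP/N)  >  k=4
[0,8] S  <  k=3

[0,8] S   <
  [0,3] NP/N   >S
    [0,1] "which" : (NP/PP)/N
    [1,3] PP/N   >
      [1,2] "sent" : (PP/N)/NP
      [2,3] "bone" : NP
  [3,8] S\(NP/N)   >
    [3,4] "river" : (S\(NP/N))/S
    [4,8] S   >
      [4,7] S/N   >
        [4,5] "here" : (S/N)/PP
        [5,7] PP   >
          [5,6] "gave" : PP/NP
          [6,7] "saw" : NP
      [7,8] "on" : N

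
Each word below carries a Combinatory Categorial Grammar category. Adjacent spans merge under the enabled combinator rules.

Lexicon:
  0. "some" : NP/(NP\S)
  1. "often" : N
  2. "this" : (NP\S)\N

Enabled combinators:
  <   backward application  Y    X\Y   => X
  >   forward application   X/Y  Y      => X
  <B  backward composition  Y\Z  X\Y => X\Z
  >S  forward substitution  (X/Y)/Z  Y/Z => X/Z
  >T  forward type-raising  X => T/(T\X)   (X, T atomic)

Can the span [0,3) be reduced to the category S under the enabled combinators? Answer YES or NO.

NP/(NP\S) N (NP\S)\N
CKY chart[0,3] = {N/(N\NP), NP, NP/(NP\NP), PP/(PP\NP), S/(S\NP)}; S ∉ chart

NO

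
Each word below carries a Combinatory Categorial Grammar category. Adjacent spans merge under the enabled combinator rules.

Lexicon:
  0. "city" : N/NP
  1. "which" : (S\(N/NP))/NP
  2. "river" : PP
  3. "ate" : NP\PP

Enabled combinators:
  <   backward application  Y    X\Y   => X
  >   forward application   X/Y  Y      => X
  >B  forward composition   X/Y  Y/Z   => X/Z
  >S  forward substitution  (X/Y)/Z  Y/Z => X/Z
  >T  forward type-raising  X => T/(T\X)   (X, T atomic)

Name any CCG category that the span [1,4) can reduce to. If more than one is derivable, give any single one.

S\(N/NP)

[0,4] S   <
  [0,1] "city" : N/NP
  [1,4] S\(N/NP)   >
    [1,2] "which" : (S\(N/NP))/NP
    [2,4] NP   >
      [2,3] NP/(NP\PP)   >T
        [2,3] "river" : PP
      [3,4] "ate" : NP\PP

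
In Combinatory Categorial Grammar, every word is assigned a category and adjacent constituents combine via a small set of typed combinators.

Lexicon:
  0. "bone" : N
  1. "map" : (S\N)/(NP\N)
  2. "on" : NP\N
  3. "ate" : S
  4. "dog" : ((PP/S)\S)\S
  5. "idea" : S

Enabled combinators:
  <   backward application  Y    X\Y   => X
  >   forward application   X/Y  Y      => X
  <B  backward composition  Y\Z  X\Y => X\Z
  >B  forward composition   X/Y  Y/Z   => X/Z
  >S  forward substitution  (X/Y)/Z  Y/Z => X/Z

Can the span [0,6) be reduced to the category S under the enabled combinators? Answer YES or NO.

NO

N (S\N)/(NP\N) NP\N S ((PP/S)\S)\S S
CKY chart[0,6] = {PP}; S ∉ chart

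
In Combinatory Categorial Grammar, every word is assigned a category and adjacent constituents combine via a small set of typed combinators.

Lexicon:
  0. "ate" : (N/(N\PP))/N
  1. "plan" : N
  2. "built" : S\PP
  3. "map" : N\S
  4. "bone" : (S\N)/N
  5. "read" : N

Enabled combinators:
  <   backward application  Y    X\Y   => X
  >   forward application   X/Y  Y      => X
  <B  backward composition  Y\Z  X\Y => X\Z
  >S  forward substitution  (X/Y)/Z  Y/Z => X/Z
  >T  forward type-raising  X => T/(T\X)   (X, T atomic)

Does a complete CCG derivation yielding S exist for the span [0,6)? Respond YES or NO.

YES

[0,6] S   <
  [0,4] N   >
    [0,2] N/(N\PP)   >
      [0,1] "ate" : (N/(N\PP))/N
      [1,2] "plan" : N
    [2,4] N\PP   <B
      [2,3] "built" : S\PP
      [3,4] "map" : N\S
  [4,6] S\N   >
    [4,5] "bone" : (S\N)/N
    [5,6] "read" : N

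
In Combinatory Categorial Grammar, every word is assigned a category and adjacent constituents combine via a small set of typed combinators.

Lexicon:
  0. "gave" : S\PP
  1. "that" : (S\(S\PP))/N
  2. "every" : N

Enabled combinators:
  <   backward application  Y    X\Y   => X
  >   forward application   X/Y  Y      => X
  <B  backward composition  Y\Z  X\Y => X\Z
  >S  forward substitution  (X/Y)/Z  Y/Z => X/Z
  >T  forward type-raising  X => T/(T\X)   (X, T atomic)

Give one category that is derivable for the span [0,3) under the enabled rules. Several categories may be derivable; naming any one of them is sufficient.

S

[0,3] S   <
  [0,1] "gave" : S\PP
  [1,3] S\(S\PP)   >
    [1,2] "that" : (S\(S\PP))/N
    [2,3] "every" : N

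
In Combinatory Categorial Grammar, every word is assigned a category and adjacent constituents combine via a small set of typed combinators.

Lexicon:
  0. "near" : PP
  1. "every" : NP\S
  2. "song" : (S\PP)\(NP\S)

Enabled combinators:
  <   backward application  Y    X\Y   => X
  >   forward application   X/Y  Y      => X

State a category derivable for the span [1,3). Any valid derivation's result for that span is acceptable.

[0,3] S   <
  [0,1] "near" : PP
  [1,3] S\PP   <
    [1,2] "every" : NP\S
    [2,3] "song" : (S\PP)\(NP\S)

S\PP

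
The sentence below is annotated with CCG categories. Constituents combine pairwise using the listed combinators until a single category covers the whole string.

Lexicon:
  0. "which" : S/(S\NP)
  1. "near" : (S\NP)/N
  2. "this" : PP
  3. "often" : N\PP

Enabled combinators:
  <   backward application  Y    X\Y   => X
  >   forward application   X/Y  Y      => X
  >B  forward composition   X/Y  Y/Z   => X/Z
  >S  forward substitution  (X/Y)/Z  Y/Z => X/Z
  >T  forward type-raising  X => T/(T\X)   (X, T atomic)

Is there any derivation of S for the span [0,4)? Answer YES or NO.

YES

[0,4] S   >
  [0,1] "which" : S/(S\NP)
  [1,4] S\NP   >
    [1,2] "near" : (S\NP)/N
    [2,4] N   <
      [2,3] "this" : PP
      [3,4] "often" : N\PP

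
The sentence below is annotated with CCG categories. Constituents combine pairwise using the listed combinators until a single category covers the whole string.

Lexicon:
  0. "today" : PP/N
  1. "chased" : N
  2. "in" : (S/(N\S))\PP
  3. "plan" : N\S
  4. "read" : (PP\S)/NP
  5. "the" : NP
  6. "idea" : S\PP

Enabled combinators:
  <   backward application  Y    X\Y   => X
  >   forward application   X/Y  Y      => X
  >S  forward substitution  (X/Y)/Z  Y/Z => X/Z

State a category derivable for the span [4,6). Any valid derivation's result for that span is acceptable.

[0,7] S   <
  [0,6] PP   <
    [0,4] S   >
      [0,3] S/(N\S)   <
        [0,2] PP   >
          [0,1] "today" : PP/N
          [1,2] "chased" : N
        [2,3] "in" : (S/(N\S))\PP
      [3,4] "plan" : N\S
    [4,6] PP\S   >
      [4,5] "read" : (PP\S)/NP
      [5,6] "the" : NP
  [6,7] "idea" : S\PP

PP\S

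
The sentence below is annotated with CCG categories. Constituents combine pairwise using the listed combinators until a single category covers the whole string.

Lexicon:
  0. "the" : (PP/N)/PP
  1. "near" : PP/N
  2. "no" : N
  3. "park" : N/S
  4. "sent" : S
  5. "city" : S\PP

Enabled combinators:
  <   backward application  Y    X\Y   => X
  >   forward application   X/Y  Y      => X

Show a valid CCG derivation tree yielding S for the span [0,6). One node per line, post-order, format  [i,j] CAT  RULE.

[0,1] (PP/N)/PP  lex  "the"
[1,2] PP/N  lex  "near"
[2,3] N  lex  "no"
[1,3] PP  >  k=2
[0,3] PP/N  >  k=1
[3,4] N/S  lex  "park"
[4,5] S  lex  "sent"
[3,5] N  >  k=4
[0,5] PP  >  k=3
[5,6] S\PP  lex  "city"
[0,6] S  <  k=5

[0,6] S   <
  [0,5] PP   >
    [0,3] PP/N   >
      [0,1] "the" : (PP/N)/PP
      [1,3] PP   >
        [1,2] "near" : PP/N
        [2,3] "no" : N
    [3,5] N   >
      [3,4] "park" : N/S
      [4,5] "sent" : S
  [5,6] "city" : S\PP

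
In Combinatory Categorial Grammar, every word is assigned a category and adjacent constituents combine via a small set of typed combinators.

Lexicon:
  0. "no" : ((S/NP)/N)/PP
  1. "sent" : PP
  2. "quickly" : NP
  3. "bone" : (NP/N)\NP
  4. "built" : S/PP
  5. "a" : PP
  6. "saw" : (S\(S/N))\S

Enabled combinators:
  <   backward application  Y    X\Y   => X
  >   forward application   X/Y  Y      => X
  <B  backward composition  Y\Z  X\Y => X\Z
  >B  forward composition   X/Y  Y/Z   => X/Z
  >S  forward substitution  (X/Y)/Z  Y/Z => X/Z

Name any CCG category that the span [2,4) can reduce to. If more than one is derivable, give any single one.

[0,7] S   <
  [0,4] S/N   >S
    [0,2] (S/NP)/N   >
      [0,1] "no" : ((S/NP)/N)/PP
      [1,2] "sent" : PP
    [2,4] NP/N   <
      [2,3] "quickly" : NP
      [3,4] "bone" : (NP/N)\NP
  [4,7] S\(S/N)   <
    [4,6] S   >
      [4,5] "built" : S/PP
      [5,6] "a" : PP
    [6,7] "saw" : (S\(S/N))\S

NP/N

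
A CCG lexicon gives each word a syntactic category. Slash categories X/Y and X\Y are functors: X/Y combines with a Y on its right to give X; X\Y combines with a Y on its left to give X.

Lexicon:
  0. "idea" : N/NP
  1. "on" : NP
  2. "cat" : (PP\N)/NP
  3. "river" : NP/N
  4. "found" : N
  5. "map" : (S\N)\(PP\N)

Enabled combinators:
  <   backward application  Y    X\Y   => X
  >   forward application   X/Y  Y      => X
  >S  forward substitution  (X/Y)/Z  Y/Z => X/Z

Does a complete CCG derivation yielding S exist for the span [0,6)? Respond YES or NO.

YES

[0,6] S   <
  [0,2] N   >
    [0,1] "idea" : N/NP
    [1,2] "on" : NP
  [2,6] S\N   <
    [2,5] PP\N   >
      [2,3] "cat" : (PP\N)/NP
      [3,5] NP   >
        [3,4] "river" : NP/N
        [4,5] "found" : N
    [5,6] "map" : (S\N)\(PP\N)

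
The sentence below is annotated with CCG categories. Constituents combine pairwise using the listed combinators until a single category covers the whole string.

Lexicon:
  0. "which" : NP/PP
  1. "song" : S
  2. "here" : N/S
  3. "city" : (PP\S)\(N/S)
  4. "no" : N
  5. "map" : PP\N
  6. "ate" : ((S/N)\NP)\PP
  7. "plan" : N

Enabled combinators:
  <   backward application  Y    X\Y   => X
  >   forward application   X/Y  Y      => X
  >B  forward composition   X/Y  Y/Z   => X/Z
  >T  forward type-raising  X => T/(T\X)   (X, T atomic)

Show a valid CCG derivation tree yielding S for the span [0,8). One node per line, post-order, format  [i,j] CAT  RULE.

[0,1] NP/PP  lex  "which"
[1,2] S  lex  "song"
[1,2] PP/(PP\S)  >T
[2,3] N/S  lex  "here"
[3,4] (PP\S)\(N/S)  lex  "city"
[2,4] PP\S  <  k=3
[1,4] PP  >  k=2
[0,4] NP  >  k=1
[4,5] N  lex  "no"
[4,5] PP/(PP\N)  >T
[5,6] PP\N  lex  "map"
[4,6] PP  >  k=5
[6,7] ((S/N)\NP)\PP  lex  "ate"
[4,7] (S/N)\NP  <  k=6
[0,7] S/N  <  k=4
[7,8] N  lex  "plan"
[0,8] S  >  k=7

[0,8] S   >
  [0,7] S/N   <
    [0,4] NP   >
      [0,1] "which" : NP/PP
      [1,4] PP   >
        [1,2] PP/(PP\S)   >T
          [1,2] "song" : S
        [2,4] PP\S   <
          [2,3] "here" : N/S
          [3,4] "city" : (PP\S)\(N/S)
    [4,7] (S/N)\NP   <
      [4,6] PP   >
        [4,5] PP/(PP\N)   >T
          [4,5] "no" : N
        [5,6] "map" : PP\N
      [6,7] "ate" : ((S/N)\NP)\PP
  [7,8] "plan" : N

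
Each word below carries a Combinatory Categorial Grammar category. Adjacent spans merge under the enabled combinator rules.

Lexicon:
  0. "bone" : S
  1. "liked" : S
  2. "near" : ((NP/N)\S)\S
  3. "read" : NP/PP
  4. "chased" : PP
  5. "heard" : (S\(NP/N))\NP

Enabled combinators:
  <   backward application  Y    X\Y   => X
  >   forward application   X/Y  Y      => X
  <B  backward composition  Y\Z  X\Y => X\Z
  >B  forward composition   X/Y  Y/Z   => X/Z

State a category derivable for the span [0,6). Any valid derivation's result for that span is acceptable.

[0,6] S   <
  [0,3] NP/N   <
    [0,1] "bone" : S
    [1,3] (NP/N)\S   <
      [1,2] "liked" : S
      [2,3] "near" : ((NP/N)\S)\S
  [3,6] S\(NP/N)   <
    [3,5] NP   >
      [3,4] "read" : NP/PP
      [4,5] "chased" : PP
    [5,6] "heard" : (S\(NP/N))\NP

S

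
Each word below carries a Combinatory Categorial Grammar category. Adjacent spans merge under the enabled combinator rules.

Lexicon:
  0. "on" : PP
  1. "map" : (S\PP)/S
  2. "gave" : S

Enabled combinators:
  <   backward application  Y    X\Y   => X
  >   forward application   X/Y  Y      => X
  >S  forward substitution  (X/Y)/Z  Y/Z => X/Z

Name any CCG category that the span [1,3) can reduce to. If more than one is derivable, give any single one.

[0,3] S   <
  [0,1] "on" : PP
  [1,3] S\PP   >
    [1,2] "map" : (S\PP)/S
    [2,3] "gave" : S

S\PP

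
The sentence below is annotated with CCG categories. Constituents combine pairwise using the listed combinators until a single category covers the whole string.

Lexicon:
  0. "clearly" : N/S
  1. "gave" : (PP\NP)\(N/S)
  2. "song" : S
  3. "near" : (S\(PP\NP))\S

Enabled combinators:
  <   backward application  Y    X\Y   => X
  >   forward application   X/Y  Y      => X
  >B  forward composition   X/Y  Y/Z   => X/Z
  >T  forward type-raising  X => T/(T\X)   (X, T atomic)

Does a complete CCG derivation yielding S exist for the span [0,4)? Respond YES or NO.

YES

[0,4] S   <
  [0,2] PP\NP   <
    [0,1] "clearly" : N/S
    [1,2] "gave" : (PP\NP)\(N/S)
  [2,4] S\(PP\NP)   <
    [2,3] "song" : S
    [3,4] "near" : (S\(PP\NP))\S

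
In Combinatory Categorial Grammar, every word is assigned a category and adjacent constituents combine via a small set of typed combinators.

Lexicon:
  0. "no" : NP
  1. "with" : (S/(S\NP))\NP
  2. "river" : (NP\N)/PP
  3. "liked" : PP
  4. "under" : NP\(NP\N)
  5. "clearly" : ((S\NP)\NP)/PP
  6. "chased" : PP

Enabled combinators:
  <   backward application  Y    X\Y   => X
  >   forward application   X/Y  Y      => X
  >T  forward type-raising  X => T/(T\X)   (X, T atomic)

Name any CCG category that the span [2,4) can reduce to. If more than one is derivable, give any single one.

NP\N

[0,7] S   >
  [0,2] S/(S\NP)   <
    [0,1] "no" : NP
    [1,2] "with" : (S/(S\NP))\NP
  [2,7] S\NP   <
    [2,5] NP   <
      [2,4] NP\N   >
        [2,3] "river" : (NP\N)/PP
        [3,4] "liked" : PP
      [4,5] "under" : NP\(NP\N)
    [5,7] (S\NP)\NP   >
      [5,6] "clearly" : ((S\NP)\NP)/PP
      [6,7] "chased" : PP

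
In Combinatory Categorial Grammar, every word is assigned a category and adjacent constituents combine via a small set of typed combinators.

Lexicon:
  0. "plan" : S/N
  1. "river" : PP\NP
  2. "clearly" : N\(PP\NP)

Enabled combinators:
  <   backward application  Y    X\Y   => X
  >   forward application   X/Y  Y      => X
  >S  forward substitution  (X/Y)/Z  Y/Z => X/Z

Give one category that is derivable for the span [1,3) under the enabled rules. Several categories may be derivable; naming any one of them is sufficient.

[0,3] S   >
  [0,1] "plan" : S/N
  [1,3] N   <
    [1,2] "river" : PP\NP
    [2,3] "clearly" : N\(PP\NP)

N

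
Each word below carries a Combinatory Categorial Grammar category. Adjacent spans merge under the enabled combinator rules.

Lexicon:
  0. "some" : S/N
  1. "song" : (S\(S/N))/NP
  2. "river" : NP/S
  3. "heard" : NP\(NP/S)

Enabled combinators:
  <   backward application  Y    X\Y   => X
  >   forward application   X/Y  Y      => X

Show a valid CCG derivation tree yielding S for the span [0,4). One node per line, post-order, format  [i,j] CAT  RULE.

[0,1] S/N  lex  "some"
[1,2] (S\(S/N))/NP  lex  "song"
[2,3] NP/S  lex  "river"
[3,4] NP\(NP/S)  lex  "heard"
[2,4] NP  <  k=3
[1,4] S\(S/N)  >  k=2
[0,4] S  <  k=1

[0,4] S   <
  [0,1] "some" : S/N
  [1,4] S\(S/N)   >
    [1,2] "song" : (S\(S/N))/NP
    [2,4] NP   <
      [2,3] "river" : NP/S
      [3,4] "heard" : NP\(NP/S)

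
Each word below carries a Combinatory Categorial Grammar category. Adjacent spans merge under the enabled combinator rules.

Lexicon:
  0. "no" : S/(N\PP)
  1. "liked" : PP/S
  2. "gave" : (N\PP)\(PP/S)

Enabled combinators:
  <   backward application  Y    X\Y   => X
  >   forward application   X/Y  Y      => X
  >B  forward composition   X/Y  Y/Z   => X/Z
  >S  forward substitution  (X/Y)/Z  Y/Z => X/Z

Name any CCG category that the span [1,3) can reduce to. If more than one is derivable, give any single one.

[0,3] S   >
  [0,1] "no" : S/(N\PP)
  [1,3] N\PP   <
    [1,2] "liked" : PP/S
    [2,3] "gave" : (N\PP)\(PP/S)

N\PP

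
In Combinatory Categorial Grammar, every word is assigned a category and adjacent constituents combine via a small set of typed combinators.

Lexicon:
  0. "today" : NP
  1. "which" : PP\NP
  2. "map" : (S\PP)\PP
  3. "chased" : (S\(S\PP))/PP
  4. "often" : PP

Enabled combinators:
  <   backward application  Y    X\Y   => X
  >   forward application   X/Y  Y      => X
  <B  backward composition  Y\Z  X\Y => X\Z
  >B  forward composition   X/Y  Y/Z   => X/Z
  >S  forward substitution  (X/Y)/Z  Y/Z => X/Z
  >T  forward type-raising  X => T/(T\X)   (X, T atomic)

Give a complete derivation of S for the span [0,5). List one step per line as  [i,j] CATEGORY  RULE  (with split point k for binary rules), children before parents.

[0,1] NP  lex  "today"
[1,2] PP\NP  lex  "which"
[0,2] PP  <  k=1
[2,3] (S\PP)\PP  lex  "map"
[0,3] S\PP  <  k=2
[3,4] (S\(S\PP))/PP  lex  "chased"
[4,5] PP  lex  "often"
[3,5] S\(S\PP)  >  k=4
[0,5] S  <  k=3

[0,5] S   <
  [0,3] S\PP   <
    [0,2] PP   <
      [0,1] "today" : NP
      [1,2] "which" : PP\NP
    [2,3] "map" : (S\PP)\PP
  [3,5] S\(S\PP)   >
    [3,4] "chased" : (S\(S\PP))/PP
    [4,5] "often" : PP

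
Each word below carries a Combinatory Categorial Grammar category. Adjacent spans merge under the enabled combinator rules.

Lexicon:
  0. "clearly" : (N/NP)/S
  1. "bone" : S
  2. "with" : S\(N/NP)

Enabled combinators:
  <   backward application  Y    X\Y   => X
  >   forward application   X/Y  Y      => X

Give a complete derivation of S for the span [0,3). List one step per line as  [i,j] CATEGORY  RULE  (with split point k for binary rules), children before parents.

[0,1] (N/NP)/S  lex  "clearly"
[1,2] S  lex  "bone"
[0,2] N/NP  >  k=1
[2,3] S\(N/NP)  lex  "with"
[0,3] S  <  k=2

[0,3] S   <
  [0,2] N/NP   >
    [0,1] "clearly" : (N/NP)/S
    [1,2] "bone" : S
  [2,3] "with" : S\(N/NP)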